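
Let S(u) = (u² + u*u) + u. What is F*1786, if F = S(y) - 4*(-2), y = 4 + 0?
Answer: 78584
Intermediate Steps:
y = 4
S(u) = u + 2*u² (S(u) = (u² + u²) + u = 2*u² + u = u + 2*u²)
F = 44 (F = 4*(1 + 2*4) - 4*(-2) = 4*(1 + 8) + 8 = 4*9 + 8 = 36 + 8 = 44)
F*1786 = 44*1786 = 78584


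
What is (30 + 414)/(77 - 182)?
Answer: -148/35 ≈ -4.2286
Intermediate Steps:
(30 + 414)/(77 - 182) = 444/(-105) = 444*(-1/105) = -148/35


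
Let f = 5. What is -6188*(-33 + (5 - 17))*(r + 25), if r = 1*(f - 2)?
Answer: 7796880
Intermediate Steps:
r = 3 (r = 1*(5 - 2) = 1*3 = 3)
-6188*(-33 + (5 - 17))*(r + 25) = -6188*(-33 + (5 - 17))*(3 + 25) = -6188*(-33 - 12)*28 = -(-278460)*28 = -6188*(-1260) = 7796880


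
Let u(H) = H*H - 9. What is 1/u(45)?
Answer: 1/2016 ≈ 0.00049603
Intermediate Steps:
u(H) = -9 + H**2 (u(H) = H**2 - 9 = -9 + H**2)
1/u(45) = 1/(-9 + 45**2) = 1/(-9 + 2025) = 1/2016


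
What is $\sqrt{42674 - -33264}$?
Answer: $\sqrt{75938} \approx 275.57$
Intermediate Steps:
$\sqrt{42674 - -33264} = \sqrt{42674 + 33264} = \sqrt{75938}$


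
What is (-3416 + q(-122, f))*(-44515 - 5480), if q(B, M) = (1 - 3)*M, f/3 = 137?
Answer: 211878810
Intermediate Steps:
f = 411 (f = 3*137 = 411)
q(B, M) = -2*M
(-3416 + q(-122, f))*(-44515 - 5480) = (-3416 - 2*411)*(-44515 - 5480) = (-3416 - 822)*(-49995) = -4238*(-49995) = 211878810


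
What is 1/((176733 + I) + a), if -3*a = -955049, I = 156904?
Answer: 3/1955960 ≈ 1.5338e-6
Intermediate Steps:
a = 955049/3 (a = -⅓*(-955049) = 955049/3 ≈ 3.1835e+5)
1/((176733 + I) + a) = 1/((176733 + 156904) + 955049/3) = 1/(333637 + 955049/3) = 1/(1955960/3) = 3/1955960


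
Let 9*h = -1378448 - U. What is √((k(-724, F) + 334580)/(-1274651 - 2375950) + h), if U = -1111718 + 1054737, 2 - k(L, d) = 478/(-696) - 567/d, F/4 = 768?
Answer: I*√1685150809101266988224941/3387757728 ≈ 383.18*I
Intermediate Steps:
F = 3072 (F = 4*768 = 3072)
k(L, d) = 935/348 + 567/d (k(L, d) = 2 - (478/(-696) - 567/d) = 2 - (478*(-1/696) - 567/d) = 2 - (-239/348 - 567/d) = 2 + (239/348 + 567/d) = 935/348 + 567/d)
U = -56981
h = -440489/3 (h = (-1378448 - 1*(-56981))/9 = (-1378448 + 56981)/9 = (⅑)*(-1321467) = -440489/3 ≈ -1.4683e+5)
√((k(-724, F) + 334580)/(-1274651 - 2375950) + h) = √(((935/348 + 567/3072) + 334580)/(-1274651 - 2375950) - 440489/3) = √(((935/348 + 567*(1/3072)) + 334580)/(-3650601) - 440489/3) = √(((935/348 + 189/1024) + 334580)*(-1/3650601) - 440489/3) = √((255803/89088 + 334580)*(-1/3650601) - 440489/3) = √((29807318843/89088)*(-1/3650601) - 440489/3) = √(-29807318843/325224741888 - 440489/3) = √(-47752670250486587/325224741888) = I*√1685150809101266988224941/3387757728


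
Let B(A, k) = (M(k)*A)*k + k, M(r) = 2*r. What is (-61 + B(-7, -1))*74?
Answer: -5624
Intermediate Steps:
B(A, k) = k + 2*A*k² (B(A, k) = ((2*k)*A)*k + k = (2*A*k)*k + k = 2*A*k² + k = k + 2*A*k²)
(-61 + B(-7, -1))*74 = (-61 - (1 + 2*(-7)*(-1)))*74 = (-61 - (1 + 14))*74 = (-61 - 1*15)*74 = (-61 - 15)*74 = -76*74 = -5624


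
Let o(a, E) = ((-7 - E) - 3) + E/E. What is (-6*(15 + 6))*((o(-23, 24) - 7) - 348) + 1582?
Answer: 50470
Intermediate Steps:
o(a, E) = -9 - E (o(a, E) = (-10 - E) + 1 = -9 - E)
(-6*(15 + 6))*((o(-23, 24) - 7) - 348) + 1582 = (-6*(15 + 6))*(((-9 - 1*24) - 7) - 348) + 1582 = (-6*21)*(((-9 - 24) - 7) - 348) + 1582 = -126*((-33 - 7) - 348) + 1582 = -126*(-40 - 348) + 1582 = -126*(-388) + 1582 = 48888 + 1582 = 50470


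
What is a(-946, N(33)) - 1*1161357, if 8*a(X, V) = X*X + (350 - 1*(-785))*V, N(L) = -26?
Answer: -4212725/4 ≈ -1.0532e+6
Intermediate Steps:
a(X, V) = X**2/8 + 1135*V/8 (a(X, V) = (X*X + (350 - 1*(-785))*V)/8 = (X**2 + (350 + 785)*V)/8 = (X**2 + 1135*V)/8 = X**2/8 + 1135*V/8)
a(-946, N(33)) - 1*1161357 = ((1/8)*(-946)**2 + (1135/8)*(-26)) - 1*1161357 = ((1/8)*894916 - 14755/4) - 1161357 = (223729/2 - 14755/4) - 1161357 = 432703/4 - 1161357 = -4212725/4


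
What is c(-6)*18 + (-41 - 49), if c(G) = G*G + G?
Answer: 450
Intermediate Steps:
c(G) = G + G² (c(G) = G² + G = G + G²)
c(-6)*18 + (-41 - 49) = -6*(1 - 6)*18 + (-41 - 49) = -6*(-5)*18 - 90 = 30*18 - 90 = 540 - 90 = 450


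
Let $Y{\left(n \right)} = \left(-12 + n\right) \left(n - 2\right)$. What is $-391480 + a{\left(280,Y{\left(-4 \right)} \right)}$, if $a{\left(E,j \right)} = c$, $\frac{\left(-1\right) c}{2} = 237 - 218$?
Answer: $-391518$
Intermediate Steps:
$Y{\left(n \right)} = \left(-12 + n\right) \left(-2 + n\right)$
$c = -38$ ($c = - 2 \left(237 - 218\right) = \left(-2\right) 19 = -38$)
$a{\left(E,j \right)} = -38$
$-391480 + a{\left(280,Y{\left(-4 \right)} \right)} = -391480 - 38 = -391518$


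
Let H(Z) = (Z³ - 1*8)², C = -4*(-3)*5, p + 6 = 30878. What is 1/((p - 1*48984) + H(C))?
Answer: 1/46652525952 ≈ 2.1435e-11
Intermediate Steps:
p = 30872 (p = -6 + 30878 = 30872)
C = 60 (C = 12*5 = 60)
H(Z) = (-8 + Z³)² (H(Z) = (Z³ - 8)² = (-8 + Z³)²)
1/((p - 1*48984) + H(C)) = 1/((30872 - 1*48984) + (-8 + 60³)²) = 1/((30872 - 48984) + (-8 + 216000)²) = 1/(-18112 + 215992²) = 1/(-18112 + 46652544064) = 1/46652525952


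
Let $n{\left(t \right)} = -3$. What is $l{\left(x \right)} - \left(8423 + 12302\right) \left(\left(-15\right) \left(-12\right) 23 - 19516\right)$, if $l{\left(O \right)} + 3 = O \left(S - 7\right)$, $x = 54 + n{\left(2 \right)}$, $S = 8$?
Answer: $318667648$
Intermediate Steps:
$x = 51$ ($x = 54 - 3 = 51$)
$l{\left(O \right)} = -3 + O$ ($l{\left(O \right)} = -3 + O \left(8 - 7\right) = -3 + O 1 = -3 + O$)
$l{\left(x \right)} - \left(8423 + 12302\right) \left(\left(-15\right) \left(-12\right) 23 - 19516\right) = \left(-3 + 51\right) - \left(8423 + 12302\right) \left(\left(-15\right) \left(-12\right) 23 - 19516\right) = 48 - 20725 \left(180 \cdot 23 - 19516\right) = 48 - 20725 \left(4140 - 19516\right) = 48 - 20725 \left(-15376\right) = 48 - -318667600 = 48 + 318667600 = 318667648$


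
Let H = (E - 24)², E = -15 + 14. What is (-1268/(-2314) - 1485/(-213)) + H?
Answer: 51959604/82147 ≈ 632.52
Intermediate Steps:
E = -1
H = 625 (H = (-1 - 24)² = (-25)² = 625)
(-1268/(-2314) - 1485/(-213)) + H = (-1268/(-2314) - 1485/(-213)) + 625 = (-1268*(-1/2314) - 1485*(-1/213)) + 625 = (634/1157 + 495/71) + 625 = 617729/82147 + 625 = 51959604/82147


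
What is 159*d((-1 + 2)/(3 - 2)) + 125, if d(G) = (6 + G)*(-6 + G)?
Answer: -5440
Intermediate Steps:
d(G) = (-6 + G)*(6 + G)
159*d((-1 + 2)/(3 - 2)) + 125 = 159*(-36 + ((-1 + 2)/(3 - 2))**2) + 125 = 159*(-36 + (1/1)**2) + 125 = 159*(-36 + (1*1)**2) + 125 = 159*(-36 + 1**2) + 125 = 159*(-36 + 1) + 125 = 159*(-35) + 125 = -5565 + 125 = -5440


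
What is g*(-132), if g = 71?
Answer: -9372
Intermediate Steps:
g*(-132) = 71*(-132) = -9372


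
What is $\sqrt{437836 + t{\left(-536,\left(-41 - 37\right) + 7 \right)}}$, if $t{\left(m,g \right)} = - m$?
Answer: $18 \sqrt{1353} \approx 662.1$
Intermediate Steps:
$\sqrt{437836 + t{\left(-536,\left(-41 - 37\right) + 7 \right)}} = \sqrt{437836 - -536} = \sqrt{437836 + 536} = \sqrt{438372} = 18 \sqrt{1353}$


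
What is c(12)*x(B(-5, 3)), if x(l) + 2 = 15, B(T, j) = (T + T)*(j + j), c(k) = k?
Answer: 156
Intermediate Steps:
B(T, j) = 4*T*j (B(T, j) = (2*T)*(2*j) = 4*T*j)
x(l) = 13 (x(l) = -2 + 15 = 13)
c(12)*x(B(-5, 3)) = 12*13 = 156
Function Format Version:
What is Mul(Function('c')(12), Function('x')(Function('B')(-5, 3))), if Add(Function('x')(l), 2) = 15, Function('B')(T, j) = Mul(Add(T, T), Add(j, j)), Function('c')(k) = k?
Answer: 156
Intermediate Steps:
Function('B')(T, j) = Mul(4, T, j) (Function('B')(T, j) = Mul(Mul(2, T), Mul(2, j)) = Mul(4, T, j))
Function('x')(l) = 13 (Function('x')(l) = Add(-2, 15) = 13)
Mul(Function('c')(12), Function('x')(Function('B')(-5, 3))) = Mul(12, 13) = 156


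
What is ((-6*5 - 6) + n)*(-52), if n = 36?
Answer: 0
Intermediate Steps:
((-6*5 - 6) + n)*(-52) = ((-6*5 - 6) + 36)*(-52) = ((-30 - 6) + 36)*(-52) = (-36 + 36)*(-52) = 0*(-52) = 0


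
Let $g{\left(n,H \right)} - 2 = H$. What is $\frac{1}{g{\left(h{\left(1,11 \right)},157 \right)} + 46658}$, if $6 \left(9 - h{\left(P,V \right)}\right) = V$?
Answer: $\frac{1}{46817} \approx 2.136 \cdot 10^{-5}$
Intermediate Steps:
$h{\left(P,V \right)} = 9 - \frac{V}{6}$
$g{\left(n,H \right)} = 2 + H$
$\frac{1}{g{\left(h{\left(1,11 \right)},157 \right)} + 46658} = \frac{1}{\left(2 + 157\right) + 46658} = \frac{1}{159 + 46658} = \frac{1}{46817}$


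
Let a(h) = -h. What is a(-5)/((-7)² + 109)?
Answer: 5/158 ≈ 0.031646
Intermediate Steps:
a(-5)/((-7)² + 109) = (-1*(-5))/((-7)² + 109) = 5/(49 + 109) = 5/158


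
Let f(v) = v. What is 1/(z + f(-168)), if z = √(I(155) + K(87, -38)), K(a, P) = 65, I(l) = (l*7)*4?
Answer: -168/23819 - √4405/23819 ≈ -0.0098396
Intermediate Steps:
I(l) = 28*l (I(l) = (7*l)*4 = 28*l)
z = √4405 (z = √(28*155 + 65) = √(4340 + 65) = √4405 ≈ 66.370)
1/(z + f(-168)) = 1/(√4405 - 168) = 1/(-168 + √4405)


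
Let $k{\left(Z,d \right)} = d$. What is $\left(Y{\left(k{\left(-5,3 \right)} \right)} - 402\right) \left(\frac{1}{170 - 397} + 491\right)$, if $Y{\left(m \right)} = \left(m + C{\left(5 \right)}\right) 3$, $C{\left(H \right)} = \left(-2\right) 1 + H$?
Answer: $- \frac{42799104}{227} \approx -1.8854 \cdot 10^{5}$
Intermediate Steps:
$C{\left(H \right)} = -2 + H$
$Y{\left(m \right)} = 9 + 3 m$ ($Y{\left(m \right)} = \left(m + \left(-2 + 5\right)\right) 3 = \left(m + 3\right) 3 = \left(3 + m\right) 3 = 9 + 3 m$)
$\left(Y{\left(k{\left(-5,3 \right)} \right)} - 402\right) \left(\frac{1}{170 - 397} + 491\right) = \left(\left(9 + 3 \cdot 3\right) - 402\right) \left(\frac{1}{170 - 397} + 491\right) = \left(\left(9 + 9\right) - 402\right) \left(\frac{1}{-227} + 491\right) = \left(18 - 402\right) \left(- \frac{1}{227} + 491\right) = \left(-384\right) \frac{111456}{227} = - \frac{42799104}{227}$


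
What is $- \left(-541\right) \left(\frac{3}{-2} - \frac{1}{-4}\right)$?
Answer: $- \frac{2705}{4} \approx -676.25$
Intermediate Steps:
$- \left(-541\right) \left(\frac{3}{-2} - \frac{1}{-4}\right) = - \left(-541\right) \left(3 \left(- \frac{1}{2}\right) - - \frac{1}{4}\right) = - \left(-541\right) \left(- \frac{3}{2} + \frac{1}{4}\right) = - \frac{\left(-541\right) \left(-5\right)}{4} = \left(-1\right) \frac{2705}{4} = - \frac{2705}{4}$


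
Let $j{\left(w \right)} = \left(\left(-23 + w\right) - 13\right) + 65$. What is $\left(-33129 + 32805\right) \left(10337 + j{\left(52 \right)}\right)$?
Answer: $-3375432$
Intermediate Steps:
$j{\left(w \right)} = 29 + w$ ($j{\left(w \right)} = \left(-36 + w\right) + 65 = 29 + w$)
$\left(-33129 + 32805\right) \left(10337 + j{\left(52 \right)}\right) = \left(-33129 + 32805\right) \left(10337 + \left(29 + 52\right)\right) = - 324 \left(10337 + 81\right) = \left(-324\right) 10418 = -3375432$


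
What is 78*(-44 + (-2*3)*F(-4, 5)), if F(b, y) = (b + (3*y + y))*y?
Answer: -40872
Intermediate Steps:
F(b, y) = y*(b + 4*y) (F(b, y) = (b + 4*y)*y = y*(b + 4*y))
78*(-44 + (-2*3)*F(-4, 5)) = 78*(-44 + (-2*3)*(5*(-4 + 4*5))) = 78*(-44 - 30*(-4 + 20)) = 78*(-44 - 30*16) = 78*(-44 - 6*80) = 78*(-44 - 480) = 78*(-524) = -40872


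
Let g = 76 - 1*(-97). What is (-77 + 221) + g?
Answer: 317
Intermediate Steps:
g = 173 (g = 76 + 97 = 173)
(-77 + 221) + g = (-77 + 221) + 173 = 144 + 173 = 317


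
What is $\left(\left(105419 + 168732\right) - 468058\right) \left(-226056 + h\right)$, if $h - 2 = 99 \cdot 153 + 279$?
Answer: $40842243596$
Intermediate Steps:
$h = 15428$ ($h = 2 + \left(99 \cdot 153 + 279\right) = 2 + \left(15147 + 279\right) = 2 + 15426 = 15428$)
$\left(\left(105419 + 168732\right) - 468058\right) \left(-226056 + h\right) = \left(\left(105419 + 168732\right) - 468058\right) \left(-226056 + 15428\right) = \left(274151 - 468058\right) \left(-210628\right) = \left(-193907\right) \left(-210628\right) = 40842243596$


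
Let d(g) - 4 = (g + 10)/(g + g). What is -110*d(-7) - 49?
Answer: -3258/7 ≈ -465.43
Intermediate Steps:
d(g) = 4 + (10 + g)/(2*g) (d(g) = 4 + (g + 10)/(g + g) = 4 + (10 + g)/((2*g)) = 4 + (10 + g)*(1/(2*g)) = 4 + (10 + g)/(2*g))
-110*d(-7) - 49 = -110*(9/2 + 5/(-7)) - 49 = -110*(9/2 + 5*(-⅐)) - 49 = -110*(9/2 - 5/7) - 49 = -110*53/14 - 49 = -2915/7 - 49 = -3258/7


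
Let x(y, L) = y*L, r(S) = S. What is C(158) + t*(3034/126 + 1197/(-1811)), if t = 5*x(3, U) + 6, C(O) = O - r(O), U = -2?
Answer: -21375008/38031 ≈ -562.04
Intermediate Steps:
x(y, L) = L*y
C(O) = 0 (C(O) = O - O = 0)
t = -24 (t = 5*(-2*3) + 6 = 5*(-6) + 6 = -30 + 6 = -24)
C(158) + t*(3034/126 + 1197/(-1811)) = 0 - 24*(3034/126 + 1197/(-1811)) = 0 - 24*(3034*(1/126) + 1197*(-1/1811)) = 0 - 24*(1517/63 - 1197/1811) = 0 - 24*2671876/114093 = 0 - 21375008/38031 = -21375008/38031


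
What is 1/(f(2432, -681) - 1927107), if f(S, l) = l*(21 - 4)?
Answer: -1/1938684 ≈ -5.1581e-7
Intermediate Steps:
f(S, l) = 17*l (f(S, l) = l*17 = 17*l)
1/(f(2432, -681) - 1927107) = 1/(17*(-681) - 1927107) = 1/(-11577 - 1927107) = 1/(-1938684) = -1/1938684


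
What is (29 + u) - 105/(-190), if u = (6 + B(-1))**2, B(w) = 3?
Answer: 4201/38 ≈ 110.55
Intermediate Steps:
u = 81 (u = (6 + 3)**2 = 9**2 = 81)
(29 + u) - 105/(-190) = (29 + 81) - 105/(-190) = 110 - 105*(-1/190) = 110 + 21/38 = 4201/38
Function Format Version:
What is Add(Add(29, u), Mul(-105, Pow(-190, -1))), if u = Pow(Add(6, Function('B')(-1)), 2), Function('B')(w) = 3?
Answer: Rational(4201, 38) ≈ 110.55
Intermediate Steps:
u = 81 (u = Pow(Add(6, 3), 2) = Pow(9, 2) = 81)
Add(Add(29, u), Mul(-105, Pow(-190, -1))) = Add(Add(29, 81), Mul(-105, Pow(-190, -1))) = Add(110, Mul(-105, Rational(-1, 190))) = Add(110, Rational(21, 38)) = Rational(4201, 38)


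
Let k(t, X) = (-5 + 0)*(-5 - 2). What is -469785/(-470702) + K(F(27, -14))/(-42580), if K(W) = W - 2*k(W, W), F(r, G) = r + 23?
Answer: 1000642967/1002124558 ≈ 0.99852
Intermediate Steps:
F(r, G) = 23 + r
k(t, X) = 35 (k(t, X) = -5*(-7) = 35)
K(W) = -70 + W (K(W) = W - 2*35 = W - 70 = -70 + W)
-469785/(-470702) + K(F(27, -14))/(-42580) = -469785/(-470702) + (-70 + (23 + 27))/(-42580) = -469785*(-1/470702) + (-70 + 50)*(-1/42580) = 469785/470702 - 20*(-1/42580) = 469785/470702 + 1/2129 = 1000642967/1002124558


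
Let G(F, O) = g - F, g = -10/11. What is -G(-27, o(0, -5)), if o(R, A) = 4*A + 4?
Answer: -287/11 ≈ -26.091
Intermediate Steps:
o(R, A) = 4 + 4*A
g = -10/11 (g = -10*1/11 = -10/11 ≈ -0.90909)
G(F, O) = -10/11 - F
-G(-27, o(0, -5)) = -(-10/11 - 1*(-27)) = -(-10/11 + 27) = -1*287/11 = -287/11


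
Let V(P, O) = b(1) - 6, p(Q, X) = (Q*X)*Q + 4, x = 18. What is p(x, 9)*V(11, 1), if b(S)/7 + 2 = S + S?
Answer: -17520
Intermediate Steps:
b(S) = -14 + 14*S (b(S) = -14 + 7*(S + S) = -14 + 7*(2*S) = -14 + 14*S)
p(Q, X) = 4 + X*Q**2 (p(Q, X) = X*Q**2 + 4 = 4 + X*Q**2)
V(P, O) = -6 (V(P, O) = (-14 + 14*1) - 6 = (-14 + 14) - 6 = 0 - 6 = -6)
p(x, 9)*V(11, 1) = (4 + 9*18**2)*(-6) = (4 + 9*324)*(-6) = (4 + 2916)*(-6) = 2920*(-6) = -17520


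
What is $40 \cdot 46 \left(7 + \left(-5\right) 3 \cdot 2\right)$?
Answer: $-42320$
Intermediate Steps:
$40 \cdot 46 \left(7 + \left(-5\right) 3 \cdot 2\right) = 1840 \left(7 - 30\right) = 1840 \left(-23\right) = -42320$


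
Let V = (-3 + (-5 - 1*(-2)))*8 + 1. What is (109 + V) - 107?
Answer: -45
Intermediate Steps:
V = -47 (V = (-3 + (-5 + 2))*8 + 1 = (-3 - 3)*8 + 1 = -6*8 + 1 = -48 + 1 = -47)
(109 + V) - 107 = (109 - 47) - 107 = 62 - 107 = -45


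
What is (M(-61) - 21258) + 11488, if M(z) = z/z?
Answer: -9769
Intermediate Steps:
M(z) = 1
(M(-61) - 21258) + 11488 = (1 - 21258) + 11488 = -21257 + 11488 = -9769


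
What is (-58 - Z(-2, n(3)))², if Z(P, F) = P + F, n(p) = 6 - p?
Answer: 3481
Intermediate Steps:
Z(P, F) = F + P
(-58 - Z(-2, n(3)))² = (-58 - ((6 - 1*3) - 2))² = (-58 - ((6 - 3) - 2))² = (-58 - (3 - 2))² = (-58 - 1*1)² = (-58 - 1)² = (-59)² = 3481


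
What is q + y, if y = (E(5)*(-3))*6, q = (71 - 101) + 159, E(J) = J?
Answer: 39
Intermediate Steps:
q = 129 (q = -30 + 159 = 129)
y = -90 (y = (5*(-3))*6 = -15*6 = -90)
q + y = 129 - 90 = 39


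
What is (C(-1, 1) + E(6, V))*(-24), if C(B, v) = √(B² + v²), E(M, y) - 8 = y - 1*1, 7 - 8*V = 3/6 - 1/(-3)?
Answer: -373/2 - 24*√2 ≈ -220.44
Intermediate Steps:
V = 37/48 (V = 7/8 - (3/6 - 1/(-3))/8 = 7/8 - (3*(⅙) - 1*(-⅓))/8 = 7/8 - (½ + ⅓)/8 = 7/8 - ⅛*⅚ = 7/8 - 5/48 = 37/48 ≈ 0.77083)
E(M, y) = 7 + y (E(M, y) = 8 + (y - 1*1) = 8 + (y - 1) = 8 + (-1 + y) = 7 + y)
(C(-1, 1) + E(6, V))*(-24) = (√((-1)² + 1²) + (7 + 37/48))*(-24) = (√(1 + 1) + 373/48)*(-24) = (√2 + 373/48)*(-24) = (373/48 + √2)*(-24) = -373/2 - 24*√2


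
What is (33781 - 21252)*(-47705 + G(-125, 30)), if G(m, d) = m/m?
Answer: -597683416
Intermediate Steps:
G(m, d) = 1
(33781 - 21252)*(-47705 + G(-125, 30)) = (33781 - 21252)*(-47705 + 1) = 12529*(-47704) = -597683416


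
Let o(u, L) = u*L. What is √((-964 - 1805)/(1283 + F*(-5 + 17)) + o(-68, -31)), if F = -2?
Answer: √3337864577/1259 ≈ 45.889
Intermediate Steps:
o(u, L) = L*u
√((-964 - 1805)/(1283 + F*(-5 + 17)) + o(-68, -31)) = √((-964 - 1805)/(1283 - 2*(-5 + 17)) - 31*(-68)) = √(-2769/(1283 - 2*12) + 2108) = √(-2769/(1283 - 24) + 2108) = √(-2769/1259 + 2108) = √(2651203/1259) = √3337864577/1259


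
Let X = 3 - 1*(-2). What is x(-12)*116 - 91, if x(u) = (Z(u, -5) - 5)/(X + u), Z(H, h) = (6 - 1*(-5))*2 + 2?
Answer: -2841/7 ≈ -405.86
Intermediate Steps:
Z(H, h) = 24 (Z(H, h) = (6 + 5)*2 + 2 = 11*2 + 2 = 22 + 2 = 24)
X = 5 (X = 3 + 2 = 5)
x(u) = 19/(5 + u) (x(u) = (24 - 5)/(5 + u) = 19/(5 + u))
x(-12)*116 - 91 = (19/(5 - 12))*116 - 91 = (19/(-7))*116 - 91 = (19*(-⅐))*116 - 91 = -19/7*116 - 91 = -2204/7 - 91 = -2841/7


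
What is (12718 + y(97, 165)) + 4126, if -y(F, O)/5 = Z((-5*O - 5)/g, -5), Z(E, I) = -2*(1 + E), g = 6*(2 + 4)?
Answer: 149611/9 ≈ 16623.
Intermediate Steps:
g = 36 (g = 6*6 = 36)
Z(E, I) = -2 - 2*E
y(F, O) = 155/18 - 25*O/18 (y(F, O) = -5*(-2 - 2*(-5*O - 5)/36) = -5*(-2 - 2*(-5 - 5*O)/36) = -5*(-2 - 2*(-5/36 - 5*O/36)) = -5*(-2 + (5/18 + 5*O/18)) = -5*(-31/18 + 5*O/18) = 155/18 - 25*O/18)
(12718 + y(97, 165)) + 4126 = (12718 + (155/18 - 25/18*165)) + 4126 = (12718 + (155/18 - 1375/6)) + 4126 = (12718 - 1985/9) + 4126 = 112477/9 + 4126 = 149611/9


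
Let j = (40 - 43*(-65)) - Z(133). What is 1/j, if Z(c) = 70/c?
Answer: 19/53855 ≈ 0.00035280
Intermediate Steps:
j = 53855/19 (j = (40 - 43*(-65)) - 70/133 = (40 + 2795) - 70/133 = 2835 - 1*10/19 = 2835 - 10/19 = 53855/19 ≈ 2834.5)
1/j = 1/(53855/19) = 19/53855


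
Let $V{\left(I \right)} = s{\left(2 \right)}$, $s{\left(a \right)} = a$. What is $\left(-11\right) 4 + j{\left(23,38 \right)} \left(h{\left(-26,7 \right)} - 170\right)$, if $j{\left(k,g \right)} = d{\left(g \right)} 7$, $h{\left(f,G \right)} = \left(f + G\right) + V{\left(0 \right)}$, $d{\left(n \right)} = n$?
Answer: $-49786$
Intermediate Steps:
$V{\left(I \right)} = 2$
$h{\left(f,G \right)} = 2 + G + f$ ($h{\left(f,G \right)} = \left(f + G\right) + 2 = \left(G + f\right) + 2 = 2 + G + f$)
$j{\left(k,g \right)} = 7 g$ ($j{\left(k,g \right)} = g 7 = 7 g$)
$\left(-11\right) 4 + j{\left(23,38 \right)} \left(h{\left(-26,7 \right)} - 170\right) = \left(-11\right) 4 + 7 \cdot 38 \left(\left(2 + 7 - 26\right) - 170\right) = -44 + 266 \left(-17 - 170\right) = -44 + 266 \left(-187\right) = -44 - 49742 = -49786$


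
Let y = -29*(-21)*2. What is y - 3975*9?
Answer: -34557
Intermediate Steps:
y = 1218 (y = 609*2 = 1218)
y - 3975*9 = 1218 - 3975*9 = 1218 - 1*35775 = 1218 - 35775 = -34557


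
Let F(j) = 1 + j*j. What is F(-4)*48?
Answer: 816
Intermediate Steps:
F(j) = 1 + j**2
F(-4)*48 = (1 + (-4)**2)*48 = (1 + 16)*48 = 17*48 = 816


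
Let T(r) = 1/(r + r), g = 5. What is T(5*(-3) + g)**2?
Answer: 1/400 ≈ 0.0025000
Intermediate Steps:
T(r) = 1/(2*r)
T(5*(-3) + g)**2 = (1/(2*(5*(-3) + 5)))**2 = (1/(2*(-15 + 5)))**2 = ((1/2)/(-10))**2 = ((1/2)*(-1/10))**2 = (-1/20)**2 = 1/400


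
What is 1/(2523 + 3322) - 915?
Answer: -5348174/5845 ≈ -915.00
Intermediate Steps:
1/(2523 + 3322) - 915 = 1/5845 - 915 = -5348174/5845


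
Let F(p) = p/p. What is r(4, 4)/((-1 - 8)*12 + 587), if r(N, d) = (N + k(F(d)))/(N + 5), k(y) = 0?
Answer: 4/4311 ≈ 0.00092786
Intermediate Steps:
F(p) = 1
r(N, d) = N/(5 + N) (r(N, d) = (N + 0)/(N + 5) = N/(5 + N))
r(4, 4)/((-1 - 8)*12 + 587) = (4/(5 + 4))/((-1 - 8)*12 + 587) = (4/9)/(-9*12 + 587) = (4*(⅑))/(-108 + 587) = (4/9)/479 = (4/9)*(1/479) = 4/4311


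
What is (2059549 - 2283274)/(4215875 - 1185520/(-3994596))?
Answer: -44684549505/842035929851 ≈ -0.053067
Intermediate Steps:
(2059549 - 2283274)/(4215875 - 1185520/(-3994596)) = -223725/(4215875 - 1185520*(-1/3994596)) = -223725/(4215875 + 296380/998649) = -223725/4210179649255/998649 = -223725*998649/4210179649255 = -44684549505/842035929851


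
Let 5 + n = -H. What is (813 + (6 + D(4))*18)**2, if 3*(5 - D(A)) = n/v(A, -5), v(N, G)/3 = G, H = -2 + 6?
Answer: 25371369/25 ≈ 1.0149e+6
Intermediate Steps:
H = 4
v(N, G) = 3*G
n = -9 (n = -5 - 1*4 = -5 - 4 = -9)
D(A) = 24/5 (D(A) = 5 - (-3)/(3*(-5)) = 5 - (-3)/(-15) = 5 - (-3)*(-1)/15 = 5 - 1/3*3/5 = 5 - 1/5 = 24/5)
(813 + (6 + D(4))*18)**2 = (813 + (6 + 24/5)*18)**2 = (813 + (54/5)*18)**2 = (813 + 972/5)**2 = (5037/5)**2 = 25371369/25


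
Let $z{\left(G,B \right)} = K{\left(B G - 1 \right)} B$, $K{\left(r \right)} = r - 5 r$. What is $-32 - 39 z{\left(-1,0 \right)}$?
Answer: $-32$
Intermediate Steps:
$K{\left(r \right)} = - 4 r$
$z{\left(G,B \right)} = B \left(4 - 4 B G\right)$ ($z{\left(G,B \right)} = - 4 \left(B G - 1\right) B = - 4 \left(-1 + B G\right) B = \left(4 - 4 B G\right) B = B \left(4 - 4 B G\right)$)
$-32 - 39 z{\left(-1,0 \right)} = -32 - 39 \cdot 4 \cdot 0 \left(1 - 0 \left(-1\right)\right) = -32 - 39 \cdot 4 \cdot 0 \left(1 + 0\right) = -32 - 39 \cdot 4 \cdot 0 \cdot 1 = -32 - 0 = -32 + 0 = -32$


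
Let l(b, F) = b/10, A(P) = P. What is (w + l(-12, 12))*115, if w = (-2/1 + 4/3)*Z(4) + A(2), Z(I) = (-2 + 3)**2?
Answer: 46/3 ≈ 15.333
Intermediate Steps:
Z(I) = 1 (Z(I) = 1**2 = 1)
l(b, F) = b/10 (l(b, F) = b*(1/10) = b/10)
w = 4/3 (w = (-2/1 + 4/3)*1 + 2 = (-2*1 + 4*(1/3))*1 + 2 = (-2 + 4/3)*1 + 2 = -2/3*1 + 2 = -2/3 + 2 = 4/3 ≈ 1.3333)
(w + l(-12, 12))*115 = (4/3 + (1/10)*(-12))*115 = (4/3 - 6/5)*115 = (2/15)*115 = 46/3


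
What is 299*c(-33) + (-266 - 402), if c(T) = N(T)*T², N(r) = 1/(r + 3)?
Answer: -115217/10 ≈ -11522.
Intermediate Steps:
N(r) = 1/(3 + r)
c(T) = T²/(3 + T)
299*c(-33) + (-266 - 402) = 299*((-33)²/(3 - 33)) + (-266 - 402) = 299*(1089/(-30)) - 668 = 299*(1089*(-1/30)) - 668 = 299*(-363/10) - 668 = -108537/10 - 668 = -115217/10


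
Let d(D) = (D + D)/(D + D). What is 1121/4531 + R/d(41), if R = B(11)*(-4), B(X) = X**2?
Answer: -2191883/4531 ≈ -483.75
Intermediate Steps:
d(D) = 1 (d(D) = (2*D)/((2*D)) = (2*D)*(1/(2*D)) = 1)
R = -484 (R = 11**2*(-4) = 121*(-4) = -484)
1121/4531 + R/d(41) = 1121/4531 - 484/1 = 1121*(1/4531) - 484*1 = 1121/4531 - 484 = -2191883/4531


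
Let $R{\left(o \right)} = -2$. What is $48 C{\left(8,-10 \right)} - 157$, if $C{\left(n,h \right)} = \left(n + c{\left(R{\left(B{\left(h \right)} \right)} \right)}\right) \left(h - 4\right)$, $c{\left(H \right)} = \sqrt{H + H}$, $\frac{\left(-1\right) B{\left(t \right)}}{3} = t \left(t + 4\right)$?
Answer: $-5533 - 1344 i \approx -5533.0 - 1344.0 i$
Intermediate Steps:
$B{\left(t \right)} = - 3 t \left(4 + t\right)$ ($B{\left(t \right)} = - 3 t \left(t + 4\right) = - 3 t \left(4 + t\right)$)
$c{\left(H \right)} = \sqrt{2} \sqrt{H}$ ($c{\left(H \right)} = \sqrt{2 H} = \sqrt{2} \sqrt{H}$)
$C{\left(n,h \right)} = \left(-4 + h\right) \left(n + 2 i\right)$ ($C{\left(n,h \right)} = \left(n + \sqrt{2} \sqrt{-2}\right) \left(h - 4\right) = \left(n + \sqrt{2} i \sqrt{2}\right) \left(-4 + h\right) = \left(n + 2 i\right) \left(-4 + h\right) = \left(-4 + h\right) \left(n + 2 i\right)$)
$48 C{\left(8,-10 \right)} - 157 = 48 \left(- 8 i - 32 - 80 + 2 i \left(-10\right)\right) - 157 = 48 \left(- 8 i - 32 - 80 - 20 i\right) - 157 = 48 \left(-112 - 28 i\right) - 157 = \left(-5376 - 1344 i\right) - 157 = -5533 - 1344 i$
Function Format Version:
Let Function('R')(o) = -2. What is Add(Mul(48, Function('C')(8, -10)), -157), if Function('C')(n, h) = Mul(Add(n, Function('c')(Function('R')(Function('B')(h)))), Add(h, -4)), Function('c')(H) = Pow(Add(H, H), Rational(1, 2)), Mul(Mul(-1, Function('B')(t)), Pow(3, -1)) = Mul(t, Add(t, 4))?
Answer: Add(-5533, Mul(-1344, I)) ≈ Add(-5533.0, Mul(-1344.0, I))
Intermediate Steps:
Function('B')(t) = Mul(-3, t, Add(4, t)) (Function('B')(t) = Mul(-3, Mul(t, Add(t, 4))) = Mul(-3, Mul(t, Add(4, t))) = Mul(-3, t, Add(4, t)))
Function('c')(H) = Mul(Pow(2, Rational(1, 2)), Pow(H, Rational(1, 2))) (Function('c')(H) = Pow(Mul(2, H), Rational(1, 2)) = Mul(Pow(2, Rational(1, 2)), Pow(H, Rational(1, 2))))
Function('C')(n, h) = Mul(Add(-4, h), Add(n, Mul(2, I))) (Function('C')(n, h) = Mul(Add(n, Mul(Pow(2, Rational(1, 2)), Pow(-2, Rational(1, 2)))), Add(h, -4)) = Mul(Add(n, Mul(Pow(2, Rational(1, 2)), Mul(I, Pow(2, Rational(1, 2))))), Add(-4, h)) = Mul(Add(n, Mul(2, I)), Add(-4, h)) = Mul(Add(-4, h), Add(n, Mul(2, I))))
Add(Mul(48, Function('C')(8, -10)), -157) = Add(Mul(48, Add(Mul(-8, I), Mul(-4, 8), Mul(-10, 8), Mul(2, I, -10))), -157) = Add(Mul(48, Add(Mul(-8, I), -32, -80, Mul(-20, I))), -157) = Add(Mul(48, Add(-112, Mul(-28, I))), -157) = Add(Add(-5376, Mul(-1344, I)), -157) = Add(-5533, Mul(-1344, I))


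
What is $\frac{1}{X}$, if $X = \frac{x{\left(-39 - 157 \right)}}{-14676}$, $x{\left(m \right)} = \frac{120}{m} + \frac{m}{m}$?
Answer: $- \frac{719124}{19} \approx -37849.0$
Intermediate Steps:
$x{\left(m \right)} = 1 + \frac{120}{m}$ ($x{\left(m \right)} = \frac{120}{m} + 1 = 1 + \frac{120}{m}$)
$X = - \frac{19}{719124}$ ($X = \frac{\frac{1}{-39 - 157} \left(120 - 196\right)}{-14676} = \frac{120 - 196}{-39 - 157} \left(- \frac{1}{14676}\right) = \frac{120 - 196}{-196} \left(- \frac{1}{14676}\right) = \left(- \frac{1}{196}\right) \left(-76\right) \left(- \frac{1}{14676}\right) = \frac{19}{49} \left(- \frac{1}{14676}\right) = - \frac{19}{719124} \approx -2.6421 \cdot 10^{-5}$)
$\frac{1}{X} = \frac{1}{- \frac{19}{719124}} = - \frac{719124}{19}$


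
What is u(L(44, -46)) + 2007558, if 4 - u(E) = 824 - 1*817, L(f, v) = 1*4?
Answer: 2007555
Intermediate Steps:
L(f, v) = 4
u(E) = -3 (u(E) = 4 - (824 - 1*817) = 4 - (824 - 817) = 4 - 1*7 = 4 - 7 = -3)
u(L(44, -46)) + 2007558 = -3 + 2007558 = 2007555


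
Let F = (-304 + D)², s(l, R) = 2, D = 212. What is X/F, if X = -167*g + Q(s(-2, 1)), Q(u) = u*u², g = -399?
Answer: 66641/8464 ≈ 7.8735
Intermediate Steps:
Q(u) = u³
X = 66641 (X = -167*(-399) + 2³ = 66633 + 8 = 66641)
F = 8464 (F = (-304 + 212)² = (-92)² = 8464)
X/F = 66641/8464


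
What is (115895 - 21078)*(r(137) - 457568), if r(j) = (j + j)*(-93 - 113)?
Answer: -48737075804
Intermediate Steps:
r(j) = -412*j (r(j) = (2*j)*(-206) = -412*j)
(115895 - 21078)*(r(137) - 457568) = (115895 - 21078)*(-412*137 - 457568) = 94817*(-56444 - 457568) = 94817*(-514012) = -48737075804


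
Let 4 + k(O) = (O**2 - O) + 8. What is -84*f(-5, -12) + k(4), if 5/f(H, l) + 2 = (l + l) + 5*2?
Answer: 169/4 ≈ 42.250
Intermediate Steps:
f(H, l) = 5/(8 + 2*l) (f(H, l) = 5/(-2 + ((l + l) + 5*2)) = 5/(-2 + (2*l + 10)) = 5/(-2 + (10 + 2*l)) = 5/(8 + 2*l))
k(O) = 4 + O**2 - O (k(O) = -4 + ((O**2 - O) + 8) = -4 + (8 + O**2 - O) = 4 + O**2 - O)
-84*f(-5, -12) + k(4) = -210/(4 - 12) + (4 + 4**2 - 1*4) = -210/(-8) + (4 + 16 - 4) = -210*(-1)/8 + 16 = -84*(-5/16) + 16 = 105/4 + 16 = 169/4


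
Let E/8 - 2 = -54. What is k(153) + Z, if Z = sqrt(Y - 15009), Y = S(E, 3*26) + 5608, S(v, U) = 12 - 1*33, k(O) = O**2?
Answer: 23409 + I*sqrt(9422) ≈ 23409.0 + 97.067*I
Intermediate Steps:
E = -416 (E = 16 + 8*(-54) = 16 - 432 = -416)
S(v, U) = -21 (S(v, U) = 12 - 33 = -21)
Y = 5587 (Y = -21 + 5608 = 5587)
Z = I*sqrt(9422) (Z = sqrt(5587 - 15009) = sqrt(-9422) = I*sqrt(9422) ≈ 97.067*I)
k(153) + Z = 153**2 + I*sqrt(9422) = 23409 + I*sqrt(9422)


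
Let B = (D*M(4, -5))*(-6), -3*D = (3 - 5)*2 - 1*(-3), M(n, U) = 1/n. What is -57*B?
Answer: 57/2 ≈ 28.500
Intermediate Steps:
D = ⅓ (D = -((3 - 5)*2 - 1*(-3))/3 = -(-2*2 + 3)/3 = -(-4 + 3)/3 = -⅓*(-1) = ⅓ ≈ 0.33333)
B = -½ (B = ((⅓)/4)*(-6) = ((⅓)*(¼))*(-6) = (1/12)*(-6) = -½ ≈ -0.50000)
-57*B = -57*(-½) = 57/2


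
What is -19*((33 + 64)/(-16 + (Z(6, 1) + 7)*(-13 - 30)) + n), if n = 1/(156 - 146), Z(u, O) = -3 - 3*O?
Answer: 17309/590 ≈ 29.337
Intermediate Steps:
n = 1/10 ≈ 0.10000
-19*((33 + 64)/(-16 + (Z(6, 1) + 7)*(-13 - 30)) + n) = -19*((33 + 64)/(-16 + ((-3 - 3*1) + 7)*(-13 - 30)) + 1/10) = -19*(97/(-16 + ((-3 - 3) + 7)*(-43)) + 1/10) = -19*(97/(-16 + (-6 + 7)*(-43)) + 1/10) = -19*(97/(-16 + 1*(-43)) + 1/10) = -19*(97/(-16 - 43) + 1/10) = -19*(97/(-59) + 1/10) = -19*(97*(-1/59) + 1/10) = -19*(-97/59 + 1/10) = -19*(-911/590) = 17309/590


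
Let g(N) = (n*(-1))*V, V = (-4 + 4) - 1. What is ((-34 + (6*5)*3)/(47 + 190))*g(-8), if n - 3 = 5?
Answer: 448/237 ≈ 1.8903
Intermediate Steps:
V = -1 (V = 0 - 1 = -1)
n = 8 (n = 3 + 5 = 8)
g(N) = 8 (g(N) = (8*(-1))*(-1) = -8*(-1) = 8)
((-34 + (6*5)*3)/(47 + 190))*g(-8) = ((-34 + (6*5)*3)/(47 + 190))*8 = ((-34 + 30*3)/237)*8 = ((-34 + 90)*(1/237))*8 = (56*(1/237))*8 = (56/237)*8 = 448/237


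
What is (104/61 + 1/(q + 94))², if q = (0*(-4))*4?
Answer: 96766569/32878756 ≈ 2.9431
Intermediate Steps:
q = 0 (q = 0*4 = 0)
(104/61 + 1/(q + 94))² = (104/61 + 1/(0 + 94))² = (104*(1/61) + 1/94)² = (104/61 + 1/94)² = (9837/5734)² = 96766569/32878756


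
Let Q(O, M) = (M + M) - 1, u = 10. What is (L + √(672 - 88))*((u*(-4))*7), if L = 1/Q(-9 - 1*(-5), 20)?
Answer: -280/39 - 560*√146 ≈ -6773.7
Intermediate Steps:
Q(O, M) = -1 + 2*M (Q(O, M) = 2*M - 1 = -1 + 2*M)
L = 1/39 (L = 1/(-1 + 2*20) = 1/(-1 + 40) = 1/39 ≈ 0.025641)
(L + √(672 - 88))*((u*(-4))*7) = (1/39 + √(672 - 88))*((10*(-4))*7) = (1/39 + √584)*(-40*7) = (1/39 + 2*√146)*(-280) = -280/39 - 560*√146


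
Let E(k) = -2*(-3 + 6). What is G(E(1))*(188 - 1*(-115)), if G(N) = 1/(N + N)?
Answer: -101/4 ≈ -25.250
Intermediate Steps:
E(k) = -6 (E(k) = -2*3 = -6)
G(N) = 1/(2*N)
G(E(1))*(188 - 1*(-115)) = ((½)/(-6))*(188 - 1*(-115)) = ((½)*(-⅙))*(188 + 115) = -1/12*303 = -101/4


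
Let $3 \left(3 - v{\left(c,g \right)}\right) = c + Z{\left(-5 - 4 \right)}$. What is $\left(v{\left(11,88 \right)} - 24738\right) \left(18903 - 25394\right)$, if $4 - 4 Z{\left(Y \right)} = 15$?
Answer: $\frac{642290941}{4} \approx 1.6057 \cdot 10^{8}$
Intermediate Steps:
$Z{\left(Y \right)} = - \frac{11}{4}$ ($Z{\left(Y \right)} = 1 - \frac{15}{4} = - \frac{11}{4}$)
$v{\left(c,g \right)} = \frac{47}{12} - \frac{c}{3}$ ($v{\left(c,g \right)} = 3 - \frac{c - \frac{11}{4}}{3} = 3 - \frac{- \frac{11}{4} + c}{3} = 3 - \left(- \frac{11}{12} + \frac{c}{3}\right) = \frac{47}{12} - \frac{c}{3}$)
$\left(v{\left(11,88 \right)} - 24738\right) \left(18903 - 25394\right) = \left(\left(\frac{47}{12} - \frac{11}{3}\right) - 24738\right) \left(18903 - 25394\right) = \left(\left(\frac{47}{12} - \frac{11}{3}\right) - 24738\right) \left(-6491\right) = \left(\frac{1}{4} - 24738\right) \left(-6491\right) = \left(- \frac{98951}{4}\right) \left(-6491\right) = \frac{642290941}{4}$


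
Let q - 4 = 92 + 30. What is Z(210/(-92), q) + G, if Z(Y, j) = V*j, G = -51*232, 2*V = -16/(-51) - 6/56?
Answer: -803691/68 ≈ -11819.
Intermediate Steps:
V = 295/2856 (V = (-16/(-51) - 6/56)/2 = (-16*(-1/51) - 6*1/56)/2 = (16/51 - 3/28)/2 = (½)*(295/1428) = 295/2856 ≈ 0.10329)
q = 126 (q = 4 + (92 + 30) = 4 + 122 = 126)
G = -11832
Z(Y, j) = 295*j/2856
Z(210/(-92), q) + G = (295/2856)*126 - 11832 = 885/68 - 11832 = -803691/68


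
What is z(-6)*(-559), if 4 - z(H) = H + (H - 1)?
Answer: -9503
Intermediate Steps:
z(H) = 5 - 2*H (z(H) = 4 - (H + (H - 1)) = 4 - (H + (-1 + H)) = 4 - (-1 + 2*H) = 4 + (1 - 2*H) = 5 - 2*H)
z(-6)*(-559) = (5 - 2*(-6))*(-559) = (5 + 12)*(-559) = 17*(-559) = -9503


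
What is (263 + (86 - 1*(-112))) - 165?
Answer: 296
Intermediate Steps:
(263 + (86 - 1*(-112))) - 165 = (263 + (86 + 112)) - 165 = (263 + 198) - 165 = 461 - 165 = 296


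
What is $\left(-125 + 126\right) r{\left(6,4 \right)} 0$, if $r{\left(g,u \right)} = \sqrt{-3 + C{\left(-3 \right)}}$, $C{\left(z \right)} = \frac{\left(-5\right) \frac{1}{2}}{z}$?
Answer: $0$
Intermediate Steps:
$C{\left(z \right)} = - \frac{5}{2 z}$ ($C{\left(z \right)} = \frac{\left(-5\right) \frac{1}{2}}{z} = - \frac{5}{2 z}$)
$r{\left(g,u \right)} = \frac{i \sqrt{78}}{6}$ ($r{\left(g,u \right)} = \sqrt{-3 - \frac{5}{2 \left(-3\right)}} = \sqrt{-3 - - \frac{5}{6}} = \sqrt{-3 + \frac{5}{6}} = \sqrt{- \frac{13}{6}} = \frac{i \sqrt{78}}{6}$)
$\left(-125 + 126\right) r{\left(6,4 \right)} 0 = \left(-125 + 126\right) \frac{i \sqrt{78}}{6} \cdot 0 = 1 \cdot 0 = 0$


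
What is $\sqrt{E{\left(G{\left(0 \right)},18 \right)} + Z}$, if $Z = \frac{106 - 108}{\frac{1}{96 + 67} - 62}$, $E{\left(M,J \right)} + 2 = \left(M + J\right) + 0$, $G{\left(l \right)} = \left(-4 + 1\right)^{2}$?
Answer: $\frac{\sqrt{2556069855}}{10105} \approx 5.0032$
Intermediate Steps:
$G{\left(l \right)} = 9$ ($G{\left(l \right)} = \left(-3\right)^{2} = 9$)
$E{\left(M,J \right)} = -2 + J + M$ ($E{\left(M,J \right)} = -2 + \left(\left(M + J\right) + 0\right) = -2 + \left(\left(J + M\right) + 0\right) = -2 + \left(J + M\right) = -2 + J + M$)
$Z = \frac{326}{10105}$ ($Z = - \frac{2}{\frac{1}{163} - 62} = - \frac{2}{- \frac{10105}{163}} = \left(-2\right) \left(- \frac{163}{10105}\right) = \frac{326}{10105} \approx 0.032261$)
$\sqrt{E{\left(G{\left(0 \right)},18 \right)} + Z} = \sqrt{\left(-2 + 18 + 9\right) + \frac{326}{10105}} = \sqrt{25 + \frac{326}{10105}} = \sqrt{\frac{252951}{10105}} = \frac{\sqrt{2556069855}}{10105}$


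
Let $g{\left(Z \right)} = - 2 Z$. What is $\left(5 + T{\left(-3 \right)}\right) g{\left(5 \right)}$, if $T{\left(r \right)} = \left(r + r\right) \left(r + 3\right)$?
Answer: $-50$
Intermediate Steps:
$T{\left(r \right)} = 2 r \left(3 + r\right)$
$\left(5 + T{\left(-3 \right)}\right) g{\left(5 \right)} = \left(5 + 2 \left(-3\right) \left(3 - 3\right)\right) \left(\left(-2\right) 5\right) = \left(5 + 2 \left(-3\right) 0\right) \left(-10\right) = \left(5 + 0\right) \left(-10\right) = 5 \left(-10\right) = -50$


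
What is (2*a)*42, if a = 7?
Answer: 588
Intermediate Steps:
(2*a)*42 = (2*7)*42 = 14*42 = 588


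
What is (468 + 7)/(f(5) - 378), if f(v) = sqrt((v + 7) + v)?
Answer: -179550/142867 - 475*sqrt(17)/142867 ≈ -1.2705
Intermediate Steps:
f(v) = sqrt(7 + 2*v) (f(v) = sqrt((7 + v) + v) = sqrt(7 + 2*v))
(468 + 7)/(f(5) - 378) = (468 + 7)/(sqrt(7 + 2*5) - 378) = 475/(sqrt(7 + 10) - 378) = 475/(sqrt(17) - 378) = 475/(-378 + sqrt(17))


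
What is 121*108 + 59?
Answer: 13127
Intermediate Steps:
121*108 + 59 = 13068 + 59 = 13127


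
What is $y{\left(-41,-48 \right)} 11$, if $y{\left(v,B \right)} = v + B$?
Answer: $-979$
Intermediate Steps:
$y{\left(v,B \right)} = B + v$
$y{\left(-41,-48 \right)} 11 = \left(-48 - 41\right) 11 = \left(-89\right) 11 = -979$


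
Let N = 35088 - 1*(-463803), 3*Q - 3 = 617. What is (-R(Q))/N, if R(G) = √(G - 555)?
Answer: -I*√3135/1496673 ≈ -3.741e-5*I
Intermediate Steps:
Q = 620/3 (Q = 1 + (⅓)*617 = 1 + 617/3 = 620/3 ≈ 206.67)
N = 498891 (N = 35088 + 463803 = 498891)
R(G) = √(-555 + G)
(-R(Q))/N = -√(-555 + 620/3)/498891 = -√(-1045/3)*(1/498891) = -I*√3135/3*(1/498891) = -I*√3135/1496673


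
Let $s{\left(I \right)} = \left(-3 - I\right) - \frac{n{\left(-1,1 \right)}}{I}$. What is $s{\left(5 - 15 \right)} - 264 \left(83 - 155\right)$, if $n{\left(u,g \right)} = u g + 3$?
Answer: $\frac{95076}{5} \approx 19015.0$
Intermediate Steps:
$n{\left(u,g \right)} = 3 + g u$ ($n{\left(u,g \right)} = g u + 3 = 3 + g u$)
$s{\left(I \right)} = -3 - I - \frac{2}{I}$ ($s{\left(I \right)} = \left(-3 - I\right) - \frac{3 + 1 \left(-1\right)}{I} = \left(-3 - I\right) - \frac{3 - 1}{I} = \left(-3 - I\right) - \frac{2}{I} = -3 - I - \frac{2}{I}$)
$s{\left(5 - 15 \right)} - 264 \left(83 - 155\right) = \left(-3 - \left(5 - 15\right) - \frac{2}{5 - 15}\right) - 264 \left(83 - 155\right) = \left(-3 - -10 - \frac{2}{-10}\right) - -19008 = \left(-3 + 10 - - \frac{1}{5}\right) + 19008 = \left(-3 + 10 + \frac{1}{5}\right) + 19008 = \frac{36}{5} + 19008 = \frac{95076}{5}$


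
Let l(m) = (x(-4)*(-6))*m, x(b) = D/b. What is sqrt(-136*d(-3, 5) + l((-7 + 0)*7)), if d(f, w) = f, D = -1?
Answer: 3*sqrt(214)/2 ≈ 21.943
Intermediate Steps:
x(b) = -1/b
l(m) = -3*m/2 (l(m) = (-1/(-4)*(-6))*m = (-1*(-1/4)*(-6))*m = ((1/4)*(-6))*m = -3*m/2)
sqrt(-136*d(-3, 5) + l((-7 + 0)*7)) = sqrt(-136*(-3) - 3*(-7 + 0)*7/2) = sqrt(408 - (-21)*7/2) = sqrt(408 - 3/2*(-49)) = sqrt(408 + 147/2) = sqrt(963/2) = 3*sqrt(214)/2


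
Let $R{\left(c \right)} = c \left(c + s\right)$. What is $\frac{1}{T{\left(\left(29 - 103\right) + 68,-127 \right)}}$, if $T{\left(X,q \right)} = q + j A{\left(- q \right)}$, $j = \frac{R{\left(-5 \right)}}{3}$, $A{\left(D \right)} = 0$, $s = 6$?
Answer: $- \frac{1}{127} \approx -0.007874$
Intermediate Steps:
$R{\left(c \right)} = c \left(6 + c\right)$ ($R{\left(c \right)} = c \left(c + 6\right) = c \left(6 + c\right)$)
$j = - \frac{5}{3}$ ($j = \frac{\left(-5\right) \left(6 - 5\right)}{3} = \left(-5\right) 1 \cdot \frac{1}{3} = \left(-5\right) \frac{1}{3} = - \frac{5}{3} \approx -1.6667$)
$T{\left(X,q \right)} = q$ ($T{\left(X,q \right)} = q - 0 = q + 0 = q$)
$\frac{1}{T{\left(\left(29 - 103\right) + 68,-127 \right)}} = \frac{1}{-127} = - \frac{1}{127}$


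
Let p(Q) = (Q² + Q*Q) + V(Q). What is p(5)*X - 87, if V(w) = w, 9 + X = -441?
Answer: -24837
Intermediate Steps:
X = -450 (X = -9 - 441 = -450)
p(Q) = Q + 2*Q² (p(Q) = (Q² + Q*Q) + Q = (Q² + Q²) + Q = 2*Q² + Q = Q + 2*Q²)
p(5)*X - 87 = (5*(1 + 2*5))*(-450) - 87 = (5*(1 + 10))*(-450) - 87 = (5*11)*(-450) - 87 = 55*(-450) - 87 = -24750 - 87 = -24837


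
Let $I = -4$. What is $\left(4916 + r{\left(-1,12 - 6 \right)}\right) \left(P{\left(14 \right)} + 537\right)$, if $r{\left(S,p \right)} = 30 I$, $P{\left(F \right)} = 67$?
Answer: $2896784$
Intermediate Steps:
$r{\left(S,p \right)} = -120$ ($r{\left(S,p \right)} = 30 \left(-4\right) = -120$)
$\left(4916 + r{\left(-1,12 - 6 \right)}\right) \left(P{\left(14 \right)} + 537\right) = \left(4916 - 120\right) \left(67 + 537\right) = 4796 \cdot 604 = 2896784$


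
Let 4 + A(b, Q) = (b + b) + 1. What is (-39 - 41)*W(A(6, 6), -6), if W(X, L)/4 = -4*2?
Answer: 2560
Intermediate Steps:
A(b, Q) = -3 + 2*b (A(b, Q) = -4 + ((b + b) + 1) = -4 + (2*b + 1) = -4 + (1 + 2*b) = -3 + 2*b)
W(X, L) = -32 (W(X, L) = 4*(-4*2) = 4*(-8) = -32)
(-39 - 41)*W(A(6, 6), -6) = (-39 - 41)*(-32) = -80*(-32) = 2560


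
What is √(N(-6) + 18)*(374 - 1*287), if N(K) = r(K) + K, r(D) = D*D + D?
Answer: 87*√42 ≈ 563.82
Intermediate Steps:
r(D) = D + D² (r(D) = D² + D = D + D²)
N(K) = K + K*(1 + K) (N(K) = K*(1 + K) + K = K + K*(1 + K))
√(N(-6) + 18)*(374 - 1*287) = √(-6*(2 - 6) + 18)*(374 - 1*287) = √(-6*(-4) + 18)*(374 - 287) = √(24 + 18)*87 = √42*87 = 87*√42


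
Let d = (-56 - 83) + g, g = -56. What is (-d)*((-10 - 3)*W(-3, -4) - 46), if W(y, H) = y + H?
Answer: 8775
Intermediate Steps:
W(y, H) = H + y
d = -195 (d = (-56 - 83) - 56 = -139 - 56 = -195)
(-d)*((-10 - 3)*W(-3, -4) - 46) = (-1*(-195))*((-10 - 3)*(-4 - 3) - 46) = 195*(-13*(-7) - 46) = 195*(91 - 46) = 195*45 = 8775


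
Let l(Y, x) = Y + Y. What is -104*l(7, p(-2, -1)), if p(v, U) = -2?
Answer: -1456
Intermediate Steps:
l(Y, x) = 2*Y
-104*l(7, p(-2, -1)) = -208*7 = -104*14 = -1456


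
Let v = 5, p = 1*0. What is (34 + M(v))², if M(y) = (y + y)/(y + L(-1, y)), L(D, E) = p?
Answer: 1296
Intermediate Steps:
p = 0
L(D, E) = 0
M(y) = 2 (M(y) = (y + y)/(y + 0) = (2*y)/y = 2)
(34 + M(v))² = (34 + 2)² = 36² = 1296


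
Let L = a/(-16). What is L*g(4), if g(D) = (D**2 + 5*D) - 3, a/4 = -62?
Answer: 1023/2 ≈ 511.50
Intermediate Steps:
a = -248 (a = 4*(-62) = -248)
L = 31/2 (L = -248/(-16) = -248*(-1/16) = 31/2 ≈ 15.500)
g(D) = -3 + D**2 + 5*D
L*g(4) = 31*(-3 + 4**2 + 5*4)/2 = 31*(-3 + 16 + 20)/2 = (31/2)*33 = 1023/2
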